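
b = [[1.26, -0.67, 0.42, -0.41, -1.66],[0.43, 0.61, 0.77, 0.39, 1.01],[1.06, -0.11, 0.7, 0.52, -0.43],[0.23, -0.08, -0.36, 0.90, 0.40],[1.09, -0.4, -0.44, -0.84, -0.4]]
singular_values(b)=[2.81, 1.78, 1.04, 0.97, 0.0]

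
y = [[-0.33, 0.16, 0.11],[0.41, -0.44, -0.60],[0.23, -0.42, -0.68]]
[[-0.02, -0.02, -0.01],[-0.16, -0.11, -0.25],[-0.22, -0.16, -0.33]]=y @ [[0.29, 0.37, 0.19], [0.37, 0.67, -0.06], [0.19, -0.06, 0.59]]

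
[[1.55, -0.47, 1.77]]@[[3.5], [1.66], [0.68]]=[[5.85]]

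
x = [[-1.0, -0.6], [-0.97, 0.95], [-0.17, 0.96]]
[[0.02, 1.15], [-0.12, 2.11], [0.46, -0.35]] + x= [[-0.98, 0.55],[-1.09, 3.06],[0.29, 0.61]]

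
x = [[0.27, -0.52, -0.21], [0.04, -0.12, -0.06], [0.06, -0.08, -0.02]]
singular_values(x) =[0.65, 0.03, 0.0]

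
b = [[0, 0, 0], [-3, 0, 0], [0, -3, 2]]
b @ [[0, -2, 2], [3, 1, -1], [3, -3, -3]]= [[0, 0, 0], [0, 6, -6], [-3, -9, -3]]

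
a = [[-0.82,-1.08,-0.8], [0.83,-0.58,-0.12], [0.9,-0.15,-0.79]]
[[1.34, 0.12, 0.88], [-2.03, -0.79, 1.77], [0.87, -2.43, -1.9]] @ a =[[-0.21,  -1.65,  -1.78], [2.6,  2.39,  0.32], [-4.44,  0.75,  1.10]]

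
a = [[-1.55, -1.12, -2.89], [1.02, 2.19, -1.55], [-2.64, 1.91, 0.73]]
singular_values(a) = [3.48, 3.34, 2.85]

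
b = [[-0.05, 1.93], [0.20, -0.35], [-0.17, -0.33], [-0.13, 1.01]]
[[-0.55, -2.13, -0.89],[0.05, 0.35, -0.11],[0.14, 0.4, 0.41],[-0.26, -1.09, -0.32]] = b@ [[-0.25, -0.21, -1.42], [-0.29, -1.11, -0.5]]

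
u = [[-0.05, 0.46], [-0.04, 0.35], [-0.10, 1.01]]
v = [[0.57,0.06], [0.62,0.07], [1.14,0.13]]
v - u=[[0.62,-0.4], [0.66,-0.28], [1.24,-0.88]]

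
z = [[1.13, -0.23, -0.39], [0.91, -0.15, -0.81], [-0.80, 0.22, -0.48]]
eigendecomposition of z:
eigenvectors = [[0.68, 0.25, 0.22],[0.69, 0.73, 0.97],[-0.26, 0.63, 0.07]]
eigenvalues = [1.04, -0.54, -0.0]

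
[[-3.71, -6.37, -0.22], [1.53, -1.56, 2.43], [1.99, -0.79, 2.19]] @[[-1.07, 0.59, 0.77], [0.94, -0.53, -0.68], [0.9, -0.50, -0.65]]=[[-2.22, 1.3, 1.62], [-0.92, 0.51, 0.66], [-0.90, 0.50, 0.65]]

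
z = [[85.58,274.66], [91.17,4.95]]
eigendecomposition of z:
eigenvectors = [[0.91, -0.80], [0.41, 0.6]]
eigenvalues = [208.56, -118.03]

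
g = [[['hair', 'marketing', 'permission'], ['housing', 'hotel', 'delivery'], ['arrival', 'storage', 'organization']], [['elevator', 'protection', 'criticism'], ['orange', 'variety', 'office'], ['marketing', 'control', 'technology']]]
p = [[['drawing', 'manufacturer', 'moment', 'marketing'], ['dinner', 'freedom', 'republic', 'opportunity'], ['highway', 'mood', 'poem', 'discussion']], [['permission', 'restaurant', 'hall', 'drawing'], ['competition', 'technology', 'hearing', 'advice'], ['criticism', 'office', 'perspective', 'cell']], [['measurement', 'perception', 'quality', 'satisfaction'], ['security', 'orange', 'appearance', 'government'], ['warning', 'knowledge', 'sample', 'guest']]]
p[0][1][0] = 'dinner'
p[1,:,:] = [['permission', 'restaurant', 'hall', 'drawing'], ['competition', 'technology', 'hearing', 'advice'], ['criticism', 'office', 'perspective', 'cell']]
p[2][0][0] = 'measurement'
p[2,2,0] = 'warning'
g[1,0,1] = 'protection'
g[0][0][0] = 'hair'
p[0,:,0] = ['drawing', 'dinner', 'highway']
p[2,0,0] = 'measurement'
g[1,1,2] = 'office'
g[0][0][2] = 'permission'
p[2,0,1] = 'perception'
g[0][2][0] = 'arrival'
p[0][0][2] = 'moment'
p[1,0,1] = 'restaurant'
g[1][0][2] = 'criticism'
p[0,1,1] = 'freedom'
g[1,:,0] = ['elevator', 'orange', 'marketing']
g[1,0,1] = 'protection'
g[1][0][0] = 'elevator'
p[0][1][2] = 'republic'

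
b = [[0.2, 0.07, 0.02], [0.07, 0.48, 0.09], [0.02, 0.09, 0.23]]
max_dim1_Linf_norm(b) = 0.48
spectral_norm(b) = 0.53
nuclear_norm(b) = 0.91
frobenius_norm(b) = 0.59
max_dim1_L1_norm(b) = 0.64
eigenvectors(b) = [[0.22, 0.97, -0.13], [0.93, -0.25, -0.27], [0.3, 0.06, 0.95]]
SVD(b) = [[-0.22, 0.13, 0.97],[-0.93, 0.27, -0.25],[-0.30, -0.95, 0.06]] @ diag([0.5253040858936199, 0.20129625796444392, 0.18339965614193615]) @ [[-0.22, -0.93, -0.30], [0.13, 0.27, -0.95], [0.97, -0.25, 0.06]]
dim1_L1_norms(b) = [0.29, 0.64, 0.34]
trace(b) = 0.91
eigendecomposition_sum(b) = [[0.03, 0.11, 0.03], [0.11, 0.45, 0.15], [0.03, 0.15, 0.05]] + [[0.17, -0.04, 0.01], [-0.04, 0.01, -0.00], [0.01, -0.0, 0.0]] + [[0.0, 0.01, -0.03],  [0.01, 0.02, -0.05],  [-0.03, -0.05, 0.18]]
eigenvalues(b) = [0.53, 0.18, 0.2]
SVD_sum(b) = [[0.03, 0.11, 0.03], [0.11, 0.45, 0.15], [0.03, 0.15, 0.05]] + [[0.0, 0.01, -0.03], [0.01, 0.02, -0.05], [-0.03, -0.05, 0.18]] + [[0.17,-0.04,0.01], [-0.04,0.01,-0.0], [0.01,-0.00,0.0]]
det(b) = 0.02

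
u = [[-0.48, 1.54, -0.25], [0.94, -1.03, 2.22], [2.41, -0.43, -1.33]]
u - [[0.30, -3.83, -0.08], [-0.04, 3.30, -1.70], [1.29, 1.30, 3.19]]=[[-0.78, 5.37, -0.17], [0.98, -4.33, 3.92], [1.12, -1.73, -4.52]]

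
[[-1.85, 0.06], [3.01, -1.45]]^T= [[-1.85, 3.01],  [0.06, -1.45]]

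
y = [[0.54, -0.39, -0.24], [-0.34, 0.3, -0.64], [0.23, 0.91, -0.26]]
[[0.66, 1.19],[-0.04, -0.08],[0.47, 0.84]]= y @ [[1.09, 1.97], [0.11, 0.19], [-0.46, -0.83]]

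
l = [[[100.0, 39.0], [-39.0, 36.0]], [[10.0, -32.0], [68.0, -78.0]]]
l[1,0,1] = -32.0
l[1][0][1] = -32.0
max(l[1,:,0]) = 68.0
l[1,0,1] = -32.0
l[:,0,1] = [39.0, -32.0]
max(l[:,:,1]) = 39.0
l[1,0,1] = -32.0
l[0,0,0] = 100.0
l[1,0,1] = -32.0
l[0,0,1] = 39.0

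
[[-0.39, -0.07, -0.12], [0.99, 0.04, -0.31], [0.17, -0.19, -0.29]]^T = [[-0.39,0.99,0.17], [-0.07,0.04,-0.19], [-0.12,-0.31,-0.29]]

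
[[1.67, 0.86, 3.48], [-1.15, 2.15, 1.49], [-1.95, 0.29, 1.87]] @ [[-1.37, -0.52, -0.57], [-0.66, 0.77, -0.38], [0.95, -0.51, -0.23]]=[[0.45, -1.98, -2.08], [1.57, 1.49, -0.50], [4.26, 0.28, 0.57]]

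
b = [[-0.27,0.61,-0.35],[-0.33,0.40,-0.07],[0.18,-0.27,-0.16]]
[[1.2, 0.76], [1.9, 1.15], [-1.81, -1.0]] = b @ [[-3.78, -2.54],[2.20, 1.06],[3.32, 1.63]]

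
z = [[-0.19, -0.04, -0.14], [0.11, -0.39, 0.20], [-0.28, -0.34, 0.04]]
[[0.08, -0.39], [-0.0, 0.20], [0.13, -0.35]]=z@[[-0.33, 0.9], [-0.13, 0.47], [-0.09, 1.43]]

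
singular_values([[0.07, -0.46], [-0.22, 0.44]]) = [0.67, 0.11]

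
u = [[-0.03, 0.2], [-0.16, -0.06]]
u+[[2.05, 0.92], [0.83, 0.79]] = [[2.02, 1.12],  [0.67, 0.73]]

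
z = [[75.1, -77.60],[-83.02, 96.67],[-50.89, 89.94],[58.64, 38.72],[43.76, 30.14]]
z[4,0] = 43.76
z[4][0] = 43.76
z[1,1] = 96.67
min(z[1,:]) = -83.02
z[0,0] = 75.1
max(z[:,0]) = 75.1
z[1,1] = 96.67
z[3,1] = 38.72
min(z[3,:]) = 38.72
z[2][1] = 89.94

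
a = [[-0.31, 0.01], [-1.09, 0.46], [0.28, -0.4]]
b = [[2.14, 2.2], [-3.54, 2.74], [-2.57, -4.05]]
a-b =[[-2.45,-2.19],[2.45,-2.28],[2.85,3.65]]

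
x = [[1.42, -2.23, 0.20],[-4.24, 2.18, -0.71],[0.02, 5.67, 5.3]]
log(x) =[[(0.77+1.94j), -0.56+1.18j, (0.03+0.07j)], [-1.04+2.08j, 0.99+1.26j, -0.14+0.07j], [0.20-1.83j, (1.21-1.11j), 1.73-0.07j]]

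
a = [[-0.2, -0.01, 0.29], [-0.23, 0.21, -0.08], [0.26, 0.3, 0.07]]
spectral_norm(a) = 0.43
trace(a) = 0.08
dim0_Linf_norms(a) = [0.26, 0.3, 0.29]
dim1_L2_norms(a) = [0.35, 0.32, 0.4]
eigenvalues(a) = [(-0.41+0j), (0.25+0.21j), (0.25-0.21j)]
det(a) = -0.04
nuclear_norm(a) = 1.07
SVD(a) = [[-0.53, -0.56, 0.64], [-0.16, -0.67, -0.72], [0.83, -0.48, 0.27]] @ diag([0.43012765353844823, 0.3449413306529453, 0.29343769367428596]) @ [[0.83, 0.52, -0.19], [0.41, -0.81, -0.41], [0.37, -0.27, 0.89]]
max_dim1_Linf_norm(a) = 0.3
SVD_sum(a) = [[-0.19, -0.12, 0.04],[-0.06, -0.04, 0.01],[0.30, 0.18, -0.07]] + [[-0.08, 0.16, 0.08], [-0.09, 0.19, 0.10], [-0.07, 0.14, 0.07]] + [[0.07, -0.05, 0.17], [-0.08, 0.06, -0.19], [0.03, -0.02, 0.07]]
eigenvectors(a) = [[(0.79+0j), 0.34-0.18j, 0.34+0.18j], [(0.22+0j), 0.09+0.63j, (0.09-0.63j)], [(-0.57+0j), (0.66+0j), (0.66-0j)]]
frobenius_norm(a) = 0.62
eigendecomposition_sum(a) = [[(-0.28-0j),  (-0.08+0j),  0.15-0.00j], [(-0.08-0j),  -0.02+0.00j,  0.04-0.00j], [(0.2+0j),  0.06-0.00j,  -0.11+0.00j]] + [[0.04+0.04j,0.03-0.09j,(0.07+0.02j)], [-0.08+0.04j,0.12+0.10j,(-0.06+0.1j)], [0.03+0.08j,(0.12-0.1j),0.09+0.08j]] + [[(0.04-0.04j),0.03+0.09j,(0.07-0.02j)], [-0.08-0.04j,(0.12-0.1j),(-0.06-0.1j)], [(0.03-0.08j),(0.12+0.1j),(0.09-0.08j)]]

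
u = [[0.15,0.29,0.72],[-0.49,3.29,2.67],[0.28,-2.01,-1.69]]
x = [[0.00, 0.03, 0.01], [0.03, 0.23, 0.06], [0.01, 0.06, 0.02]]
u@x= [[0.02, 0.11, 0.03], [0.13, 0.9, 0.25], [-0.08, -0.56, -0.15]]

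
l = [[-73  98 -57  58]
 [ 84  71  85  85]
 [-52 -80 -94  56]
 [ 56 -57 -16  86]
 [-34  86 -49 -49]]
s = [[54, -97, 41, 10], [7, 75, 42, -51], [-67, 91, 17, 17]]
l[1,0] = 84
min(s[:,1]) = -97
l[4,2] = -49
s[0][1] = -97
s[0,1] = -97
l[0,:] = [-73, 98, -57, 58]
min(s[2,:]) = -67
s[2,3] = 17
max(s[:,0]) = 54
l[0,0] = -73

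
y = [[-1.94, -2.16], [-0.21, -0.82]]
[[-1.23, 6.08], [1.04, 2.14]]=y @[[2.86, -0.33], [-2.00, -2.52]]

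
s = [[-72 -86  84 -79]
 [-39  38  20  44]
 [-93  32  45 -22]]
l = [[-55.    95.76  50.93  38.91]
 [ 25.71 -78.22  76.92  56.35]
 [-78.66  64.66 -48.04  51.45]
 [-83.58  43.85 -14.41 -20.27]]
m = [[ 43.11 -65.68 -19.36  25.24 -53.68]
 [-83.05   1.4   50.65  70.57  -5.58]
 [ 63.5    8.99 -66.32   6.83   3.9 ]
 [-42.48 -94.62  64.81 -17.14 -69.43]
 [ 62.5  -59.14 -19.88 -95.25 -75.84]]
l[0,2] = 50.93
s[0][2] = 84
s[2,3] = -22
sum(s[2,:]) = -38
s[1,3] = 44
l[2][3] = 51.45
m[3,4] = -69.43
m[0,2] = -19.36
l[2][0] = -78.66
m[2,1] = 8.99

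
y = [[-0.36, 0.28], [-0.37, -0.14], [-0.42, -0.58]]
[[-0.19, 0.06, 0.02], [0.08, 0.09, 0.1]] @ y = [[0.04, -0.07], [-0.1, -0.05]]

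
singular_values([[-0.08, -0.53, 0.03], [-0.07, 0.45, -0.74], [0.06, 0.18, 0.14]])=[0.93, 0.48, 0.0]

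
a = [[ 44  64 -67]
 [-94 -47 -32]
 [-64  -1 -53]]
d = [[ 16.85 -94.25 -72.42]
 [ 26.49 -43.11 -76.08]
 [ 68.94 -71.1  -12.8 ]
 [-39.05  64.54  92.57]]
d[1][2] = -76.08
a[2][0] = -64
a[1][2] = -32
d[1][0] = 26.49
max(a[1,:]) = -32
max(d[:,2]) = 92.57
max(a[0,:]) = 64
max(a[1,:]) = -32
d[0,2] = -72.42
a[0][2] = -67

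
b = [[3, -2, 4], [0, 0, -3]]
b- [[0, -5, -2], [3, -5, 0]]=[[3, 3, 6], [-3, 5, -3]]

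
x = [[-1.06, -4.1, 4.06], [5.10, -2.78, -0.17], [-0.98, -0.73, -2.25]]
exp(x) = [[0.03,0.17,-0.17], [-0.2,0.09,-0.04], [0.05,0.02,0.03]]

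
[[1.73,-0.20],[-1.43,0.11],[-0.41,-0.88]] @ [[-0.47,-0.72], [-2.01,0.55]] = [[-0.41, -1.36], [0.45, 1.09], [1.96, -0.19]]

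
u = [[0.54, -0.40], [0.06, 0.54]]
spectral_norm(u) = 0.76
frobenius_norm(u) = 0.86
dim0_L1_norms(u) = [0.6, 0.94]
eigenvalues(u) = [(0.54+0.15j), (0.54-0.15j)]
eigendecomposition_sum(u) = [[0.27+0.08j,-0.20+0.70j], [(0.03-0.1j),(0.27+0.08j)]] + [[0.27-0.08j, (-0.2-0.7j)], [0.03+0.10j, (0.27-0.08j)]]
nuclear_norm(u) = 1.17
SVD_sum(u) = [[0.35, -0.53], [-0.23, 0.35]] + [[0.19, 0.13], [0.29, 0.19]]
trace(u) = 1.08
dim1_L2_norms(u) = [0.67, 0.54]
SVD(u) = [[-0.83, 0.55],[0.55, 0.83]] @ diag([0.7569412236331675, 0.41694122363316766]) @ [[-0.55, 0.83],[0.83, 0.55]]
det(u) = 0.32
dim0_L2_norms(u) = [0.54, 0.67]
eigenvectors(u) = [[0.93+0.00j, 0.93-0.00j], [0.00-0.36j, 0.36j]]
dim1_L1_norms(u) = [0.94, 0.6]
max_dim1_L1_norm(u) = 0.94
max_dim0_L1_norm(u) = 0.94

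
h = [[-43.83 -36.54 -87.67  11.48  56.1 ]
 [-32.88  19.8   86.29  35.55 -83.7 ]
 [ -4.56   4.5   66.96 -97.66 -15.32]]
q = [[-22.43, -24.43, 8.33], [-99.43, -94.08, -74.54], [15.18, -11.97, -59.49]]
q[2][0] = 15.18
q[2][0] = 15.18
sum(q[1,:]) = -268.05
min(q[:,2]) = -74.54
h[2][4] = -15.32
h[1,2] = 86.29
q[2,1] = -11.97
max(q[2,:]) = 15.18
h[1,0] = -32.88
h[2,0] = -4.56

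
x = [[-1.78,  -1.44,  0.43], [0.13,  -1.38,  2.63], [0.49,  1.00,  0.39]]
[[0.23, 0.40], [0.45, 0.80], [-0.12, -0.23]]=x @ [[0.03, 0.06], [-0.17, -0.31], [0.08, 0.14]]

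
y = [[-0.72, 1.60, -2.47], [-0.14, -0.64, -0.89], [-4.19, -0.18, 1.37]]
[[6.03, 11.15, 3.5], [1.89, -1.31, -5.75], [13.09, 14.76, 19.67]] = y@[[-3.6, -3.95, -3.88], [-0.12, 3.99, 5.38], [-1.47, -0.78, 3.20]]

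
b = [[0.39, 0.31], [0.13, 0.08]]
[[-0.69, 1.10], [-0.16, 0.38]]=b @ [[0.58, 3.27], [-2.95, -0.57]]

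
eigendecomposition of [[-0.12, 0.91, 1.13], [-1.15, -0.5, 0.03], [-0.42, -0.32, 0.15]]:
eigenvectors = [[-0.71+0.00j, (-0.71-0j), (0.41+0j)], [(0.08-0.65j), 0.08+0.65j, -0.65+0.00j], [(0.07-0.25j), (0.07+0.25j), 0.64+0.00j]]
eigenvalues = [(-0.34+1.23j), (-0.34-1.23j), (0.2+0j)]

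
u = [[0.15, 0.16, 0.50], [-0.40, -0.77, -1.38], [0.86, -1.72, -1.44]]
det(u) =0.203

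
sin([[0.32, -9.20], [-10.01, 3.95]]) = [[-0.83, -0.17], [-0.18, -0.76]]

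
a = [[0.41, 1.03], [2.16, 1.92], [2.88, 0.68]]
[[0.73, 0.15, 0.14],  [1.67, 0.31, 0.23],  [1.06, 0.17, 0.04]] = a @ [[0.22, 0.03, -0.02], [0.62, 0.13, 0.14]]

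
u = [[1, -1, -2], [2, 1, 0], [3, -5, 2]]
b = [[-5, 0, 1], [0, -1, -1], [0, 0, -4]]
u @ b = [[-5, 1, 10], [-10, -1, 1], [-15, 5, 0]]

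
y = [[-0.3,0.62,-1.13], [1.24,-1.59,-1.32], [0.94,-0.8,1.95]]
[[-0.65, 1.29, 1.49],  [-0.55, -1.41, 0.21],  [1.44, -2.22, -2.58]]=y@[[0.56, -0.55, -0.31],[0.29, 0.88, 0.45],[0.59, -0.51, -0.99]]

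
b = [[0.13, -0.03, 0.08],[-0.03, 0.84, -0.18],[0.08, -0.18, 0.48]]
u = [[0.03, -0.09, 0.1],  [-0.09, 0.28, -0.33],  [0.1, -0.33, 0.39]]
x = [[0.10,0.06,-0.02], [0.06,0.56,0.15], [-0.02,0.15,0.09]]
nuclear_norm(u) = 0.70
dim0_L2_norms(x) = [0.12, 0.58, 0.18]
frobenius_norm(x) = 0.62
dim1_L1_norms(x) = [0.18, 0.77, 0.26]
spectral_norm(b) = 0.92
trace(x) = 0.75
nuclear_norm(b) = 1.45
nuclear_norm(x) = 0.75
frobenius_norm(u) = 0.70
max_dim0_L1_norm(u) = 0.82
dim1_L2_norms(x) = [0.12, 0.58, 0.18]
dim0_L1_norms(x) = [0.18, 0.77, 0.26]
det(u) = -0.00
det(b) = 0.04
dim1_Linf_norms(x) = [0.1, 0.56, 0.15]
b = u + x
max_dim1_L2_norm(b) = 0.86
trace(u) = 0.70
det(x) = 0.00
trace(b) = 1.45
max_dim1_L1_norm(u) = 0.82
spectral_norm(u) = 0.70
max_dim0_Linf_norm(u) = 0.39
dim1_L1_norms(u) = [0.22, 0.7, 0.82]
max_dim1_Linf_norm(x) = 0.56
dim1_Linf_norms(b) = [0.13, 0.84, 0.48]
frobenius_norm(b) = 1.02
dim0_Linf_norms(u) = [0.1, 0.33, 0.39]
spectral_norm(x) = 0.61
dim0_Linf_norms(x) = [0.1, 0.56, 0.15]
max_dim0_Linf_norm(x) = 0.56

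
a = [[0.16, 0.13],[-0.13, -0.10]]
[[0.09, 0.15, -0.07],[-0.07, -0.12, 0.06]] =a @ [[0.52, 0.83, -0.39], [0.07, 0.11, -0.05]]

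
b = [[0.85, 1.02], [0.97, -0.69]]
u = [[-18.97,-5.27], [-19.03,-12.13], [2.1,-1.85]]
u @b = [[-21.24, -15.71], [-27.94, -11.04], [-0.01, 3.42]]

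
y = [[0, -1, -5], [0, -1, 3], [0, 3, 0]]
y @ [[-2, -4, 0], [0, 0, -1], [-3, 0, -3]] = [[15, 0, 16], [-9, 0, -8], [0, 0, -3]]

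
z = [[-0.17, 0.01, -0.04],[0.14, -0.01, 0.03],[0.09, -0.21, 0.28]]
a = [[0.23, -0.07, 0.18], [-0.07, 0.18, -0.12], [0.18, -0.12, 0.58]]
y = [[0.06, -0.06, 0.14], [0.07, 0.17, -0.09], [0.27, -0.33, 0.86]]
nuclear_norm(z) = 0.58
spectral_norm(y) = 0.98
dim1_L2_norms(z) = [0.17, 0.14, 0.36]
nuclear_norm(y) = 1.16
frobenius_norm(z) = 0.43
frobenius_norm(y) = 1.00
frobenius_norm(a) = 0.72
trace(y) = 1.09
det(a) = 0.02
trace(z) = 0.10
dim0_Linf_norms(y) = [0.27, 0.33, 0.86]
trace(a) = 0.99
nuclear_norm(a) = 0.99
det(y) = 0.00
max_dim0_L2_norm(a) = 0.62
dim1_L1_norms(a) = [0.48, 0.37, 0.88]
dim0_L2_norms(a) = [0.3, 0.23, 0.62]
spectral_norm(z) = 0.38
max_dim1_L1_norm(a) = 0.88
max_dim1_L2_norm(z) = 0.36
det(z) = 0.00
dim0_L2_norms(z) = [0.24, 0.21, 0.28]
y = z + a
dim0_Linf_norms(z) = [0.17, 0.21, 0.28]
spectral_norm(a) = 0.69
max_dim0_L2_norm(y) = 0.88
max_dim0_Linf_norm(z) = 0.28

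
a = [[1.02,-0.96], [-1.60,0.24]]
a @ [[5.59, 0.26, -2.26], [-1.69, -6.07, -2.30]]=[[7.32, 6.09, -0.10],[-9.35, -1.87, 3.06]]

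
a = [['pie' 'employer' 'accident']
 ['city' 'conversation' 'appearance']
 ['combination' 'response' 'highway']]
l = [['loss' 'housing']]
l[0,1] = 'housing'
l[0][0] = 'loss'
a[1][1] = 'conversation'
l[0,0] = 'loss'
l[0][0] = 'loss'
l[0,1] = 'housing'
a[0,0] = 'pie'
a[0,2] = 'accident'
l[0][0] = 'loss'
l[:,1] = ['housing']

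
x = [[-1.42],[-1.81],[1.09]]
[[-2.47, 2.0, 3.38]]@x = [[3.57]]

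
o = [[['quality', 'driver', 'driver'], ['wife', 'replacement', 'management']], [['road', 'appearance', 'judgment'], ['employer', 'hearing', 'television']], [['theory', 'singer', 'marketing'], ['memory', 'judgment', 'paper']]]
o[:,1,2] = ['management', 'television', 'paper']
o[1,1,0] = 'employer'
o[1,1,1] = 'hearing'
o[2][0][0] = 'theory'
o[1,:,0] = ['road', 'employer']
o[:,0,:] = [['quality', 'driver', 'driver'], ['road', 'appearance', 'judgment'], ['theory', 'singer', 'marketing']]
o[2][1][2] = 'paper'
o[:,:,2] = [['driver', 'management'], ['judgment', 'television'], ['marketing', 'paper']]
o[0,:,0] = ['quality', 'wife']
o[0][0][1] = 'driver'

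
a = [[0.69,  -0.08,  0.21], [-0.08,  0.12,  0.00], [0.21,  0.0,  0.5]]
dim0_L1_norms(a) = [0.98, 0.2, 0.71]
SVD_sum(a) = [[0.59,-0.07,0.37],[-0.07,0.01,-0.04],[0.37,-0.04,0.24]] + [[0.1, -0.03, -0.16], [-0.03, 0.01, 0.05], [-0.16, 0.05, 0.26]] + [[0.00,0.02,-0.0], [0.02,0.10,-0.01], [-0.0,-0.01,0.0]]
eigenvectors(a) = [[0.84, -0.51, 0.17], [-0.09, 0.16, 0.98], [0.53, 0.84, -0.09]]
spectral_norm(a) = 0.83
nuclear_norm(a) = 1.31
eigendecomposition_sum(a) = [[0.59, -0.07, 0.37], [-0.07, 0.01, -0.04], [0.37, -0.04, 0.24]] + [[0.10, -0.03, -0.16], [-0.03, 0.01, 0.05], [-0.16, 0.05, 0.26]] + [[0.0, 0.02, -0.0], [0.02, 0.10, -0.01], [-0.0, -0.01, 0.00]]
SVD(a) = [[-0.84, 0.51, -0.17], [0.09, -0.16, -0.98], [-0.53, -0.84, 0.09]] @ diag([0.8318726634130867, 0.37170038430785685, 0.10642695227905617]) @ [[-0.84,0.09,-0.53],  [0.51,-0.16,-0.84],  [-0.17,-0.98,0.09]]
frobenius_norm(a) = 0.92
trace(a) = 1.31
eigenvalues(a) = [0.83, 0.37, 0.11]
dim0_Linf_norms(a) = [0.69, 0.12, 0.5]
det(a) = 0.03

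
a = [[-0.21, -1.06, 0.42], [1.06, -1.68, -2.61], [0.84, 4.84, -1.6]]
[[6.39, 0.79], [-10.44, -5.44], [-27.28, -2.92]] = a @ [[-4.85, 2.79], [-3.40, -0.02], [4.22, 3.23]]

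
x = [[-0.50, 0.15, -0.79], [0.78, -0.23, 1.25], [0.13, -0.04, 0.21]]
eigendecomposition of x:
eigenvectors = [[(0.54+0j), 0.09-0.36j, 0.09+0.36j],[-0.83+0.00j, 0.89+0.00j, (0.89-0j)],[-0.14+0.00j, 0.11+0.23j, 0.11-0.23j]]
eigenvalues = [(-0.53+0j), 0.01j, -0.01j]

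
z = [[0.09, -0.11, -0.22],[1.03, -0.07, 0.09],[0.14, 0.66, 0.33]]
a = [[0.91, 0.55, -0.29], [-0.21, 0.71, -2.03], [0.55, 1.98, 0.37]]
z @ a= [[-0.02, -0.46, 0.12], [1.00, 0.7, -0.12], [0.17, 1.20, -1.26]]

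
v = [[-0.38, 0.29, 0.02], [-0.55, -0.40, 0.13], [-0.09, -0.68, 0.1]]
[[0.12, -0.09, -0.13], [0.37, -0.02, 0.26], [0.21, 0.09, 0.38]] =v@[[-0.51,0.21,-0.04], [-0.25,-0.08,-0.53], [-0.09,0.51,0.20]]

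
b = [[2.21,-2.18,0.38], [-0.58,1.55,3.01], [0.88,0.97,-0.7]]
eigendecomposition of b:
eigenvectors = [[(0.38+0j), 0.93+0.00j, (0.93-0j)],[0.63+0.00j, -0.12-0.27j, (-0.12+0.27j)],[-0.68+0.00j, 0.19-0.12j, (0.19+0.12j)]]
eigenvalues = [(-2.08+0j), (2.57+0.6j), (2.57-0.6j)]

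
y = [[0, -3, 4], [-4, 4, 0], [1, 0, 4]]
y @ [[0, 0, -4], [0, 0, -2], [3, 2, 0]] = [[12, 8, 6], [0, 0, 8], [12, 8, -4]]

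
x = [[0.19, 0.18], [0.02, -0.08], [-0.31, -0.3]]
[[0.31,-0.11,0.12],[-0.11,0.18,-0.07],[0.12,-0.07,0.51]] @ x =[[0.02, 0.03], [0.0, -0.01], [-0.14, -0.13]]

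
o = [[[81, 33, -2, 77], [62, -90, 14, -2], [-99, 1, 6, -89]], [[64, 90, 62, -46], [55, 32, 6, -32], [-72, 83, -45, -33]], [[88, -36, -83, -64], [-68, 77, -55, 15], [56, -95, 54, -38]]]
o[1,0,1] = 90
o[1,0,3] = -46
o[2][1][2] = -55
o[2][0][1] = -36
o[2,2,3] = -38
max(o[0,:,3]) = 77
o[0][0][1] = 33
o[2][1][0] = -68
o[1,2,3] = -33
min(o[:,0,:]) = -83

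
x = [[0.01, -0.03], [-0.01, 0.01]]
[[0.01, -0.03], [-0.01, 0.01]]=x @ [[0.6, -0.15], [-0.15, 0.89]]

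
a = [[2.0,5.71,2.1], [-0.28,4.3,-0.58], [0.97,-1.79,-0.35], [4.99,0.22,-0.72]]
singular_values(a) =[7.7, 5.19, 1.83]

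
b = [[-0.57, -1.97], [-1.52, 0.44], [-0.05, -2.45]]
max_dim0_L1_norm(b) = 4.86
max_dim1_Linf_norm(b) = 2.45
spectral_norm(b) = 3.18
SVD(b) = [[0.63, 0.26], [-0.10, 0.96], [0.77, -0.09]] @ diag([3.181418865671025, 1.6103956039285778]) @ [[-0.08,  -1.0], [-1.0,  0.08]]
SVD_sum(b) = [[-0.15, -2.0], [0.02, 0.32], [-0.19, -2.44]] + [[-0.42,0.03], [-1.54,0.12], [0.14,-0.01]]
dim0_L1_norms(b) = [2.14, 4.86]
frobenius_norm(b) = 3.57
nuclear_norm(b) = 4.79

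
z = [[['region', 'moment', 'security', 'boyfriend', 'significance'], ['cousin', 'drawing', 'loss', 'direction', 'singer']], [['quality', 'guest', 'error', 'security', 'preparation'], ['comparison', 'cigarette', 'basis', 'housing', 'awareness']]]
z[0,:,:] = [['region', 'moment', 'security', 'boyfriend', 'significance'], ['cousin', 'drawing', 'loss', 'direction', 'singer']]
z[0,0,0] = 'region'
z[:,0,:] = [['region', 'moment', 'security', 'boyfriend', 'significance'], ['quality', 'guest', 'error', 'security', 'preparation']]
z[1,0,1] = 'guest'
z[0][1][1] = 'drawing'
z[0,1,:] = ['cousin', 'drawing', 'loss', 'direction', 'singer']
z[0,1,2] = 'loss'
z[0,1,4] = 'singer'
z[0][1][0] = 'cousin'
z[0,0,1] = 'moment'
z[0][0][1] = 'moment'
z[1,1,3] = 'housing'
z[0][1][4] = 'singer'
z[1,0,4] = 'preparation'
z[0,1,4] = 'singer'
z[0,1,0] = 'cousin'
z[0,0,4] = 'significance'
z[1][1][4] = 'awareness'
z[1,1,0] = 'comparison'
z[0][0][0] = 'region'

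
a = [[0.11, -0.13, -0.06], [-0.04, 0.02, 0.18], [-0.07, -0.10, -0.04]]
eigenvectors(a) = [[-0.92+0.00j, (-0.16-0.38j), -0.16+0.38j], [0.38+0.00j, (-0.67+0j), (-0.67-0j)], [(0.12+0j), (0.19-0.59j), 0.19+0.59j]]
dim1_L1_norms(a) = [0.3, 0.24, 0.21]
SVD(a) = [[-0.67, 0.57, 0.47], [0.7, 0.71, 0.13], [-0.26, 0.42, -0.87]] @ diag([0.23230269105833853, 0.12735000339923447, 0.11540119739963303]) @ [[-0.36, 0.55, 0.76], [0.04, -0.80, 0.6], [0.93, 0.25, 0.26]]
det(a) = 0.00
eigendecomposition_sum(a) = [[0.14+0.00j, -0.06+0.00j, -0.09+0.00j], [-0.06-0.00j, (0.02-0j), 0.04+0.00j], [(-0.02-0j), (0.01-0j), 0.01+0.00j]] + [[(-0.01+0.01j),(-0.04+0.01j),0.01+0.04j], [(0.01+0.03j),(-0+0.06j),0.07+0.01j], [-0.03-0.00j,(-0.05-0.02j),-0.03+0.06j]] + [[-0.01-0.01j,(-0.04-0.01j),0.01-0.04j],[0.01-0.03j,-0.00-0.06j,(0.07-0.01j)],[-0.03+0.00j,-0.05+0.02j,-0.03-0.06j]]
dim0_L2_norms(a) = [0.14, 0.17, 0.19]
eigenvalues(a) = [(0.17+0j), (-0.04+0.13j), (-0.04-0.13j)]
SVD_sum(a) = [[0.06,-0.09,-0.12], [-0.06,0.09,0.12], [0.02,-0.03,-0.05]] + [[0.0, -0.06, 0.04], [0.00, -0.07, 0.05], [0.0, -0.04, 0.03]] + [[0.05,0.01,0.01], [0.01,0.0,0.0], [-0.09,-0.03,-0.03]]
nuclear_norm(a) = 0.48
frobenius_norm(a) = 0.29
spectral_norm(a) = 0.23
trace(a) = 0.09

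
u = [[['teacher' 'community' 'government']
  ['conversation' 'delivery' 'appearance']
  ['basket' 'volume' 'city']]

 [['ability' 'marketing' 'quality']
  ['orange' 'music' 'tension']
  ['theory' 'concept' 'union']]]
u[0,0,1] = 'community'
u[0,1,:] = ['conversation', 'delivery', 'appearance']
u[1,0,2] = 'quality'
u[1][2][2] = 'union'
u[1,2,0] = 'theory'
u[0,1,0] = 'conversation'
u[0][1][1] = 'delivery'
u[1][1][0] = 'orange'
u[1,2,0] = 'theory'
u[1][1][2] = 'tension'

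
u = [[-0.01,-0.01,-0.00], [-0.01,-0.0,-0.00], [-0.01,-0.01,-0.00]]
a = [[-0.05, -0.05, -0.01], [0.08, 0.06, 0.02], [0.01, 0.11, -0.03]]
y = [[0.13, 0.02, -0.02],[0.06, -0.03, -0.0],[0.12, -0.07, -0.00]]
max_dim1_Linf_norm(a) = 0.11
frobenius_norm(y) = 0.20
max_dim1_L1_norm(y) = 0.19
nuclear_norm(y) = 0.26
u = y @ a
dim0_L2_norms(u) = [0.02, 0.01, 0.0]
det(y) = 0.00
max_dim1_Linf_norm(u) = 0.01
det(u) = 0.00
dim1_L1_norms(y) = [0.17, 0.09, 0.19]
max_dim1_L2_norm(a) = 0.11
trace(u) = -0.01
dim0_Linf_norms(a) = [0.08, 0.11, 0.03]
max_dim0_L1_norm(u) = 0.03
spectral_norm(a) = 0.15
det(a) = -0.00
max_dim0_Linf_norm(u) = 0.01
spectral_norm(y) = 0.19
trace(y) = 0.10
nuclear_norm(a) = 0.23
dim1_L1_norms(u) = [0.02, 0.01, 0.02]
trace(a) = -0.02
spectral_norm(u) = 0.02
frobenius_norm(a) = 0.17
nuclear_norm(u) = 0.03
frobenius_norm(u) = 0.02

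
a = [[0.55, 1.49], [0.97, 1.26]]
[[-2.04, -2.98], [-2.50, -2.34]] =a@[[-1.54, 0.35], [-0.80, -2.13]]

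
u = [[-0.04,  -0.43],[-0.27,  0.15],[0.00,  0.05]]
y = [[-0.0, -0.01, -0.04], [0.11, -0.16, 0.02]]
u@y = [[-0.05, 0.07, -0.01], [0.02, -0.02, 0.01], [0.01, -0.01, 0.0]]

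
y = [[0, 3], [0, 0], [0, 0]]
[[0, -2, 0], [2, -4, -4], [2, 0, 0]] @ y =[[0, 0], [0, 6], [0, 6]]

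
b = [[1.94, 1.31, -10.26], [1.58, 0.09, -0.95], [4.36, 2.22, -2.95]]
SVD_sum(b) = [[3.36,1.90,-9.65], [0.46,0.26,-1.31], [1.47,0.83,-4.23]] + [[-1.42, -0.59, -0.61], [0.89, 0.37, 0.38], [2.96, 1.23, 1.27]] + [[-0.0, 0.0, 0.00], [0.23, -0.54, -0.02], [-0.07, 0.16, 0.01]]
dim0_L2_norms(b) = [5.03, 2.58, 10.72]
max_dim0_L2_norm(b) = 10.72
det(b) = -27.71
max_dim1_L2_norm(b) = 10.52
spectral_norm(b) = 11.43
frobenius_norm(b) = 12.12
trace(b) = -0.92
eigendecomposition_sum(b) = [[0.97+3.11j, 0.47+1.59j, (-5.07-0.64j)], [0.78+0.06j, (0.4+0.04j), (-0.6+1.08j)], [2.18+0.04j, (1.11+0.03j), (-1.47+3.09j)]] + [[(0.97-3.11j), 0.47-1.59j, -5.07+0.64j], [0.78-0.06j, 0.40-0.04j, -0.60-1.08j], [(2.18-0.04j), (1.11-0.03j), -1.47-3.09j]] + [[-0.01-0.00j, (0.36-0j), -0.13-0.00j], [0.01+0.00j, (-0.71+0j), (0.25+0j)], [(-0-0j), -0j, (-0-0j)]]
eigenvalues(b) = [(-0.1+6.23j), (-0.1-6.23j), (-0.71+0j)]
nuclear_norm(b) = 16.01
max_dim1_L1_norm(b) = 13.51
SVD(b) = [[-0.91, 0.42, 0.00], [-0.12, -0.26, -0.96], [-0.40, -0.87, 0.29]] @ diag([11.434115246869547, 3.9599745590464153, 0.6118905237135618]) @ [[-0.32, -0.18, 0.93], [-0.86, -0.36, -0.37], [-0.4, 0.92, 0.04]]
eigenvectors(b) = [[-0.81+0.00j, (-0.81-0j), 0.46+0.00j], [-0.07+0.18j, -0.07-0.18j, -0.89+0.00j], [-0.17+0.52j, -0.17-0.52j, 0j]]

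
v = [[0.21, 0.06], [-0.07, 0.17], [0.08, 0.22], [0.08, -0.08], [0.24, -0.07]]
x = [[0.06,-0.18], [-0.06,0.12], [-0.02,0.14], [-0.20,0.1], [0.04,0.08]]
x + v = [[0.27, -0.12], [-0.13, 0.29], [0.06, 0.36], [-0.12, 0.02], [0.28, 0.01]]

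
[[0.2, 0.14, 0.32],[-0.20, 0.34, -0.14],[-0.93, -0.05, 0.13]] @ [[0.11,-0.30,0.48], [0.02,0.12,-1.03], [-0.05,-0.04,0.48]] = [[0.01,-0.06,0.11], [-0.01,0.11,-0.51], [-0.11,0.27,-0.33]]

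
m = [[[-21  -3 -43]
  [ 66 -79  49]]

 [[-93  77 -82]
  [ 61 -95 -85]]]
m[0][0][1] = -3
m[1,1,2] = -85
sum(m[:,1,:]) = -83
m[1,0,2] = -82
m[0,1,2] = 49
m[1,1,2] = -85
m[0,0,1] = -3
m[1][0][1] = 77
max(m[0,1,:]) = 66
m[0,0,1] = -3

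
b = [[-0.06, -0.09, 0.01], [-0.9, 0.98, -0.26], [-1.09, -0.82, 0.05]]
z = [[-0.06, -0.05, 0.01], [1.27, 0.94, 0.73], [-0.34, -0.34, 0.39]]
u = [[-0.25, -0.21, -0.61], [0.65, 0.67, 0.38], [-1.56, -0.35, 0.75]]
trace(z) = 1.27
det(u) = -0.43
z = b @ u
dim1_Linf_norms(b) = [0.09, 0.98, 1.09]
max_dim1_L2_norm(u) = 1.77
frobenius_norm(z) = 1.85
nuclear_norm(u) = 3.12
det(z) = -0.00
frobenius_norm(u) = 2.15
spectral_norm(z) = 1.76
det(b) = -0.00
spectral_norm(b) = 1.42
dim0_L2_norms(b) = [1.41, 1.28, 0.26]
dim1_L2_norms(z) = [0.08, 1.74, 0.62]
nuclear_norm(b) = 2.72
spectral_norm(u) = 1.87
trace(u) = 1.17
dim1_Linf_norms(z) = [0.06, 1.27, 0.39]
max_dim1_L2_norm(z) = 1.74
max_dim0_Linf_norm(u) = 1.56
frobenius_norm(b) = 1.93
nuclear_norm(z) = 2.32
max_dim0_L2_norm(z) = 1.32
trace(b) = 0.97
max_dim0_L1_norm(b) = 2.05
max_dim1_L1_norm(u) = 2.66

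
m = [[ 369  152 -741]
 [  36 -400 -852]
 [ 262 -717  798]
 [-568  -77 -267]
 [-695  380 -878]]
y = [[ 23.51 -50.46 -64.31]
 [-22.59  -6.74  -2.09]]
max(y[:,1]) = -6.74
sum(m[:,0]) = -596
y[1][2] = -2.09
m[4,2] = -878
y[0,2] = -64.31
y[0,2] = -64.31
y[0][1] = -50.46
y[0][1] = -50.46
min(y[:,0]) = -22.59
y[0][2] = -64.31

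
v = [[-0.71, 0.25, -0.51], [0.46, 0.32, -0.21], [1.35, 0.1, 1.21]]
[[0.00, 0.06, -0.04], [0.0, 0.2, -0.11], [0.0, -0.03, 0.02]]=v @ [[-0.00, 0.16, -0.09],[-0.0, 0.24, -0.14],[0.0, -0.22, 0.13]]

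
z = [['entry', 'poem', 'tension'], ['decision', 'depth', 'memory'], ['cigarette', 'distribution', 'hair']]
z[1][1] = 'depth'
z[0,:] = ['entry', 'poem', 'tension']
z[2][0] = 'cigarette'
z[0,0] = 'entry'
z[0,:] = ['entry', 'poem', 'tension']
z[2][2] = 'hair'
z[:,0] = ['entry', 'decision', 'cigarette']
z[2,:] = ['cigarette', 'distribution', 'hair']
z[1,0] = 'decision'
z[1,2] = 'memory'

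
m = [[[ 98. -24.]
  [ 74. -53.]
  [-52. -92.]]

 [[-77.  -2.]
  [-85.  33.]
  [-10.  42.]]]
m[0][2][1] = -92.0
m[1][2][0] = -10.0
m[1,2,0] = -10.0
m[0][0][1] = -24.0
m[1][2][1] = 42.0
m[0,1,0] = 74.0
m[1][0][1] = -2.0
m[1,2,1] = 42.0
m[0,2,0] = -52.0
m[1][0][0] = -77.0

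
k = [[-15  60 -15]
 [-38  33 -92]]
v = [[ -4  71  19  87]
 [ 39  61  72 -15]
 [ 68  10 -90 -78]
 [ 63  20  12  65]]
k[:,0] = [-15, -38]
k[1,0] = -38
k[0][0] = -15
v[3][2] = 12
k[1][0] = -38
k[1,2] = -92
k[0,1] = 60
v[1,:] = [39, 61, 72, -15]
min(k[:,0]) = -38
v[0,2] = 19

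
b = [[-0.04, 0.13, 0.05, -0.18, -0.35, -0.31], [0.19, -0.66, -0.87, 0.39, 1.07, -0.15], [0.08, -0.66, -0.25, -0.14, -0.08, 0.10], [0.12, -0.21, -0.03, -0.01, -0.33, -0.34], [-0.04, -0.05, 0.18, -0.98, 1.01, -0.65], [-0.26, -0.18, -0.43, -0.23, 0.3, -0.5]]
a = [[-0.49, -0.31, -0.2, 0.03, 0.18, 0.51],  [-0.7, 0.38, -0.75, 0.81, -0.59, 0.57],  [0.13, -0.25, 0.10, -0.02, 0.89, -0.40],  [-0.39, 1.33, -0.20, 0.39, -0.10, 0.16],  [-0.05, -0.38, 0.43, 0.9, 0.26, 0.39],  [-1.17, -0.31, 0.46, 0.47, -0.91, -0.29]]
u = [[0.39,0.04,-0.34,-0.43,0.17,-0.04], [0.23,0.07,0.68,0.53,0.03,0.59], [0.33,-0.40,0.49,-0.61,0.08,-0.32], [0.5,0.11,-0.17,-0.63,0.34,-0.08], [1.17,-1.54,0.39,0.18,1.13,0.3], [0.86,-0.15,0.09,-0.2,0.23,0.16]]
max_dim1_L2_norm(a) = 1.68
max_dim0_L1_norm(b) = 3.14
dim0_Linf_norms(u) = [1.17, 1.54, 0.68, 0.63, 1.13, 0.59]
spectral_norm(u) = 2.51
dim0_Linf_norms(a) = [1.17, 1.33, 0.75, 0.9, 0.91, 0.57]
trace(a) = 0.35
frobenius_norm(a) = 3.25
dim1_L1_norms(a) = [1.72, 3.8, 1.79, 2.57, 2.41, 3.61]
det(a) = 1.22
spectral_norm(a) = 2.23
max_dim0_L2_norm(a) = 1.52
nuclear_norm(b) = 5.10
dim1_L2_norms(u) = [0.7, 1.07, 0.99, 0.9, 2.3, 0.94]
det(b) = 0.03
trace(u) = 1.61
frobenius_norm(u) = 3.10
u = b @ a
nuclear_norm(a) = 7.11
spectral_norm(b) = 1.91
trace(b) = -0.45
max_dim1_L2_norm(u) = 2.3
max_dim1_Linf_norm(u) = 1.54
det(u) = 0.03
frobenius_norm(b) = 2.60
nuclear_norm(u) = 5.81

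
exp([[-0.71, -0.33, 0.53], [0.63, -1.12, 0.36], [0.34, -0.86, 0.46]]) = [[0.48, -0.27, 0.43], [0.27, 0.17, 0.38], [0.13, -0.68, 1.49]]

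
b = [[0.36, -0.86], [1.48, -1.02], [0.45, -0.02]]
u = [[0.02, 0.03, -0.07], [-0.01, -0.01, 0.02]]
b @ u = [[0.02, 0.02, -0.04],  [0.04, 0.05, -0.12],  [0.01, 0.01, -0.03]]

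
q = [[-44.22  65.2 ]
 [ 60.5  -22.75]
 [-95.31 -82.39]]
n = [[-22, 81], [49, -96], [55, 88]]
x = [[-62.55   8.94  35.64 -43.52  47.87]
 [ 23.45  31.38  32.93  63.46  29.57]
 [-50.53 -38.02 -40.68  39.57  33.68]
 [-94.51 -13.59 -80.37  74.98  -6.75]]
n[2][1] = 88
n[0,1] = 81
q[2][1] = -82.39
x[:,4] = [47.87, 29.57, 33.68, -6.75]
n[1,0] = 49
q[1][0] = 60.5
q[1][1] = -22.75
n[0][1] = 81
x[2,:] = [-50.53, -38.02, -40.68, 39.57, 33.68]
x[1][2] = 32.93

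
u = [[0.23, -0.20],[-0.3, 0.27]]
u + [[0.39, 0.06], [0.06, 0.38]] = [[0.62,-0.14], [-0.24,0.65]]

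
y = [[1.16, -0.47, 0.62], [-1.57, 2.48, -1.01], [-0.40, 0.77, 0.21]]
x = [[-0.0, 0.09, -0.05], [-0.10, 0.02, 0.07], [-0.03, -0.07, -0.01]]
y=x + [[1.16,-0.56,0.67],[-1.47,2.46,-1.08],[-0.37,0.84,0.22]]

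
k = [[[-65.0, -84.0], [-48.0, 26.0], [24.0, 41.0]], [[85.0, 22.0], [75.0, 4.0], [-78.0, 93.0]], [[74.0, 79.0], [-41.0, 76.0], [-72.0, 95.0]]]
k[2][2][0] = -72.0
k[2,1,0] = -41.0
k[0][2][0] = 24.0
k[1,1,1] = 4.0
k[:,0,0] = [-65.0, 85.0, 74.0]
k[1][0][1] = 22.0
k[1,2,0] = -78.0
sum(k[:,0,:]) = 111.0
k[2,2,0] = -72.0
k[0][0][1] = -84.0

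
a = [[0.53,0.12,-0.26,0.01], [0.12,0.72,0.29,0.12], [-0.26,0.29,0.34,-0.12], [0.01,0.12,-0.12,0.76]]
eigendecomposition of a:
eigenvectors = [[0.46, -0.78, 0.41, 0.07], [-0.41, -0.29, -0.23, 0.83], [0.76, 0.20, -0.54, 0.30], [0.18, 0.52, 0.70, 0.46]]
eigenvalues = [-0.0, 0.63, 0.82, 0.9]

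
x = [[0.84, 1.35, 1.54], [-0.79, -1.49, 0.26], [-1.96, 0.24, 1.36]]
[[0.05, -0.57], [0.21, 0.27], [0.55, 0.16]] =x@[[-0.18,  -0.21], [-0.02,  -0.10], [0.15,  -0.17]]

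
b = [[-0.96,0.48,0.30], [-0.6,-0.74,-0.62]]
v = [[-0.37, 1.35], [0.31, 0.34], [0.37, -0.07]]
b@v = [[0.62, -1.15], [-0.24, -1.02]]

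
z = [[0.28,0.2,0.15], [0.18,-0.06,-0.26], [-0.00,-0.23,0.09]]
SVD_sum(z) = [[0.26, 0.25, 0.09], [0.01, 0.01, 0.01], [-0.09, -0.09, -0.03]] + [[-0.02,0.01,0.03], [0.15,-0.05,-0.28], [-0.02,0.01,0.04]] + [[0.04, -0.05, 0.03], [0.02, -0.03, 0.01], [0.11, -0.15, 0.08]]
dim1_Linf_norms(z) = [0.28, 0.26, 0.23]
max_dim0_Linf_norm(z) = 0.28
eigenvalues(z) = [-0.3, 0.35, 0.26]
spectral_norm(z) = 0.39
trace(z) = 0.31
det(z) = -0.03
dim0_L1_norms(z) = [0.46, 0.49, 0.5]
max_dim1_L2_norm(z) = 0.38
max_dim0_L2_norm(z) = 0.33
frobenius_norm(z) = 0.55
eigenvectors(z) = [[0.39, 0.59, 0.07], [-0.79, 0.6, -0.60], [-0.47, -0.54, 0.80]]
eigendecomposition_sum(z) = [[-0.03,0.09,0.07],[0.06,-0.19,-0.15],[0.03,-0.11,-0.09]] + [[0.29,0.11,0.06], [0.3,0.11,0.06], [-0.26,-0.1,-0.05]] + [[0.02, -0.00, 0.02], [-0.17, 0.02, -0.17], [0.23, -0.02, 0.23]]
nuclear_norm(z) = 0.93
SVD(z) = [[-0.94,0.11,0.33], [-0.05,-0.98,0.16], [0.34,0.14,0.93]] @ diag([0.3906350598734572, 0.3240239242316157, 0.21888980452091603]) @ [[-0.70, -0.67, -0.25], [-0.45, 0.15, 0.88], [0.55, -0.72, 0.41]]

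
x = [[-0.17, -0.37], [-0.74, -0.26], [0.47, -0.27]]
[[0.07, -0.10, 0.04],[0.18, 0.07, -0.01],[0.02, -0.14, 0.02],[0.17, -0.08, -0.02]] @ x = [[0.08,  -0.01],  [-0.09,  -0.08],  [0.11,  0.02],  [0.02,  -0.04]]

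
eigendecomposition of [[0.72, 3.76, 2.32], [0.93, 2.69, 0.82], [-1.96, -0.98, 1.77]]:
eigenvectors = [[0.68+0.00j, -0.12-0.48j, -0.12+0.48j], [-0.45+0.00j, -0.32-0.28j, -0.32+0.28j], [0.58+0.00j, 0.76+0.00j, (0.76-0j)]]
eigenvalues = [(0.22+0j), (2.48+1.61j), (2.48-1.61j)]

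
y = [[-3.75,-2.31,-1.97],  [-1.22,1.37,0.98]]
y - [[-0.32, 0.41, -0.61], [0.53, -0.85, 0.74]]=[[-3.43,-2.72,-1.36], [-1.75,2.22,0.24]]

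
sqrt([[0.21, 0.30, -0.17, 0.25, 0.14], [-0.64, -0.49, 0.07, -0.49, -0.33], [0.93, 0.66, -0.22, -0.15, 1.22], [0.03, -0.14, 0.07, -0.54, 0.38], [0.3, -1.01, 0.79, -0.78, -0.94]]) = [[(0.4-0.09j), (0.14-0.2j), -0.05+0.09j, (0.02-0.18j), -0.14j], [-0.23+0.27j, 0.05+0.46j, (-0.18-0.14j), (0.1+0.53j), (-0.17+0.18j)], [(0.89+0.23j), -0.02-0.14j, (0.41+0.28j), (-0.23+0.41j), 0.43-0.70j], [(0.04+0.37j), (-0.11+0.3j), (0.19-0.02j), (-0.1+0.67j), (0.16-0.17j)], [0.56+0.17j, -0.03+0.72j, (0.3-0.46j), -0.16+0.34j, 0.30+0.88j]]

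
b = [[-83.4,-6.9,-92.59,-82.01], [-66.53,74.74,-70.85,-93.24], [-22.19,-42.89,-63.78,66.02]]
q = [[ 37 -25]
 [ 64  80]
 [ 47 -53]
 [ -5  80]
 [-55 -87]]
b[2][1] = -42.89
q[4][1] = -87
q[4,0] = -55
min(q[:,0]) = -55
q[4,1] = -87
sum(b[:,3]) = -109.23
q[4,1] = -87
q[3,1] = 80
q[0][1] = -25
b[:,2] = [-92.59, -70.85, -63.78]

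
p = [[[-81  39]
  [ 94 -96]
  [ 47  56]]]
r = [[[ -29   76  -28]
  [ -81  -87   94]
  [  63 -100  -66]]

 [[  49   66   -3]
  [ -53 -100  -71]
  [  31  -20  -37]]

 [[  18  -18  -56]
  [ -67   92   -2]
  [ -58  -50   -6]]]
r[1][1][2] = -71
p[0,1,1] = -96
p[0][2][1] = 56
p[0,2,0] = 47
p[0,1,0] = 94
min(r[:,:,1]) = -100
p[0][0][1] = 39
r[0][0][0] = -29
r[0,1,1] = -87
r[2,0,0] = 18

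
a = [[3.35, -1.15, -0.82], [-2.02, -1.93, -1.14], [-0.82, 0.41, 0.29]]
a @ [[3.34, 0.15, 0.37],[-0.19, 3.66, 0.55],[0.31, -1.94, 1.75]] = [[11.15,-2.12,-0.83],[-6.73,-5.16,-3.8],[-2.73,0.82,0.43]]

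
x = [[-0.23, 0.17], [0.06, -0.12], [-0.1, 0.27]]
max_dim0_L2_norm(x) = 0.34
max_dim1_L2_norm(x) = 0.29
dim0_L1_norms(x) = [0.39, 0.56]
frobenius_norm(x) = 0.43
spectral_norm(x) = 0.41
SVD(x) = [[-0.66, -0.74], [0.32, -0.18], [-0.68, 0.64]] @ diag([0.41078918575761497, 0.11811962099751132]) @ [[0.58, -0.81], [0.81, 0.58]]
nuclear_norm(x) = 0.53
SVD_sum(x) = [[-0.16, 0.22], [0.08, -0.11], [-0.16, 0.23]] + [[-0.07, -0.05], [-0.02, -0.01], [0.06, 0.04]]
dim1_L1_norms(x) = [0.4, 0.18, 0.37]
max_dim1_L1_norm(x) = 0.4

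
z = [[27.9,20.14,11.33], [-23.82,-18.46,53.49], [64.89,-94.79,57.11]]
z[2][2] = 57.11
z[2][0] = 64.89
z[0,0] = 27.9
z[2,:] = [64.89, -94.79, 57.11]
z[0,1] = 20.14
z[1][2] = 53.49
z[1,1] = -18.46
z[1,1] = -18.46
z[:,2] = [11.33, 53.49, 57.11]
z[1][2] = 53.49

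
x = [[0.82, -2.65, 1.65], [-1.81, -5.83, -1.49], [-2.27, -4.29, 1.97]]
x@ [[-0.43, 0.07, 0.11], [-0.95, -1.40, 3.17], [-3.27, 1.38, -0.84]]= [[-3.23,6.04,-9.70], [11.19,5.98,-17.43], [-1.39,8.57,-15.5]]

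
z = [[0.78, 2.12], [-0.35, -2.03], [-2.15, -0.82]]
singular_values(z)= [3.45, 1.66]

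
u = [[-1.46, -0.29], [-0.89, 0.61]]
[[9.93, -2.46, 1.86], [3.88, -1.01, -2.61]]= u @[[-6.25, 1.56, -0.33], [-2.76, 0.62, -4.76]]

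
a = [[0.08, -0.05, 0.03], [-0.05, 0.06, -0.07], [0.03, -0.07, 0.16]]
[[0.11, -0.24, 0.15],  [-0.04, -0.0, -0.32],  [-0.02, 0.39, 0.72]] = a @ [[1.79, -3.43, 0.16], [0.57, 1.55, -0.01], [-0.19, 3.79, 4.49]]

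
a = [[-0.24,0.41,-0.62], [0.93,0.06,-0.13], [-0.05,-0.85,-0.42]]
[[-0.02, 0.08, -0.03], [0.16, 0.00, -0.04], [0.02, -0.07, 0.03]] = a@[[0.17, -0.01, -0.04],  [-0.01, 0.11, -0.05],  [-0.04, -0.05, 0.03]]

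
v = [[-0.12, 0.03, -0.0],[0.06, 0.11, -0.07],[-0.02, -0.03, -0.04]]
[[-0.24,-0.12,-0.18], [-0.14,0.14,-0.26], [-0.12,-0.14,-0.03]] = v @ [[1.82,1.38,1.01], [-0.62,1.58,-1.86], [2.59,1.71,1.63]]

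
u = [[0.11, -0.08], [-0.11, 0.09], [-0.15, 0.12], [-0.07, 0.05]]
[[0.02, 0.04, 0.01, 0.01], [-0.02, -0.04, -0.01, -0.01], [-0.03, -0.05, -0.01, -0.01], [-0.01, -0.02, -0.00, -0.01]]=u @ [[0.31, 0.18, -0.08, -0.02], [0.17, -0.21, -0.18, -0.14]]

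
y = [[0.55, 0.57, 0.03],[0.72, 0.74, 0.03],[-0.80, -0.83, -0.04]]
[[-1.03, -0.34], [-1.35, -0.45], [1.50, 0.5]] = y @ [[-0.57, 1.04], [-1.32, -1.73], [1.3, 2.56]]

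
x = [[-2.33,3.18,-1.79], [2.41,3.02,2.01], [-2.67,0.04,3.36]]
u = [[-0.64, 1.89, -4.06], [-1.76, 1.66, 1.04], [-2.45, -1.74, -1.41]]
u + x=[[-2.97, 5.07, -5.85], [0.65, 4.68, 3.05], [-5.12, -1.70, 1.95]]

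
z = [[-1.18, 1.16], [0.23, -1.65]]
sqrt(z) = [[1.06j, 0.00-0.50j], [-0.1j, 1.27j]]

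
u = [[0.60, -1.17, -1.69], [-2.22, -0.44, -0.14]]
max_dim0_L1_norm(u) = 2.82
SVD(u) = [[-0.53,  0.85], [0.85,  0.53]] @ diag([2.3467325025003736, 2.054129149228045]) @ [[-0.94, 0.11, 0.33], [-0.33, -0.6, -0.73]]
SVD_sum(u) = [[1.17, -0.13, -0.42], [-1.86, 0.21, 0.66]] + [[-0.57, -1.04, -1.27], [-0.36, -0.65, -0.80]]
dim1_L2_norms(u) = [2.14, 2.27]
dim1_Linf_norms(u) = [1.69, 2.22]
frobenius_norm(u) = 3.12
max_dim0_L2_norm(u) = 2.3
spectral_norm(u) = 2.35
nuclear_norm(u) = 4.40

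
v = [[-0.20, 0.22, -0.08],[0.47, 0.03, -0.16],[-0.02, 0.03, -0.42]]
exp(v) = [[0.87, 0.2, -0.07], [0.44, 1.08, -0.15], [-0.01, 0.02, 0.66]]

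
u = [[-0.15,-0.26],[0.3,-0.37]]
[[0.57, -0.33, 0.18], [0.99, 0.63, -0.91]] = u @ [[0.34, 2.13, -2.26], [-2.39, 0.03, 0.62]]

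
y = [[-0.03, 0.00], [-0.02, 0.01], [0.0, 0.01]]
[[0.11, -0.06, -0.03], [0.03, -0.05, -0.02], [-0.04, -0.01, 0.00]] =y @[[-3.51, 1.95, 1.07], [-3.69, -0.96, 0.47]]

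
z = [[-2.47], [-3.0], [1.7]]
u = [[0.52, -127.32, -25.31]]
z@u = [[-1.28, 314.48, 62.52],[-1.56, 381.96, 75.93],[0.88, -216.44, -43.03]]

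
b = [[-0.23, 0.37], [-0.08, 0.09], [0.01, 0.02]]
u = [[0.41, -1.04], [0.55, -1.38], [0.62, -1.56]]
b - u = [[-0.64, 1.41], [-0.63, 1.47], [-0.61, 1.58]]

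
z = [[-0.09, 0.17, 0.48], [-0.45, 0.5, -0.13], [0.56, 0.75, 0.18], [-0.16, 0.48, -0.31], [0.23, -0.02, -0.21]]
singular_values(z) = [1.05, 0.8, 0.6]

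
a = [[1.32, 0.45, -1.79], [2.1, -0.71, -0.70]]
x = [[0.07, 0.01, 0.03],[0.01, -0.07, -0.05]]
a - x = [[1.25, 0.44, -1.82], [2.09, -0.64, -0.65]]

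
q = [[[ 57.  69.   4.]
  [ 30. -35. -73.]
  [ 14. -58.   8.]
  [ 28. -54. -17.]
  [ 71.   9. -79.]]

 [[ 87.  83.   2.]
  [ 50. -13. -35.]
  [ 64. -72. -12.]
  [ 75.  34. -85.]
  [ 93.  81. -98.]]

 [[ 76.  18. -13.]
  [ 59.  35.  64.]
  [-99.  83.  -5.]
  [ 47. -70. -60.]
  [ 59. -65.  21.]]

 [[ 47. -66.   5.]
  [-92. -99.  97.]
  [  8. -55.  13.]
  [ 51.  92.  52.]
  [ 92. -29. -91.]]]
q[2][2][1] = 83.0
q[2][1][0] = 59.0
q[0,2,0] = 14.0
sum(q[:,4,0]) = 315.0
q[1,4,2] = -98.0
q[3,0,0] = 47.0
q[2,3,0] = 47.0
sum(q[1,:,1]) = 113.0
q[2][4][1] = -65.0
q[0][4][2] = -79.0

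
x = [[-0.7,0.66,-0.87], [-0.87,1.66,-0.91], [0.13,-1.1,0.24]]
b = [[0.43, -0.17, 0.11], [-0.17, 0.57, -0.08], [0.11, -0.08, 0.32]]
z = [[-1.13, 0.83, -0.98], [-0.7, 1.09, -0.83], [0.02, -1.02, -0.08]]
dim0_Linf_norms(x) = [0.87, 1.66, 0.91]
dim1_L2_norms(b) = [0.48, 0.6, 0.35]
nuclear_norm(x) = 3.38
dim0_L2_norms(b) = [0.48, 0.6, 0.35]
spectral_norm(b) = 0.72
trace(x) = 1.20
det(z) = 0.32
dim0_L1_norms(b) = [0.71, 0.82, 0.51]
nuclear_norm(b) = 1.32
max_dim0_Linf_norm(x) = 1.66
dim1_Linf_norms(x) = [0.87, 1.66, 1.1]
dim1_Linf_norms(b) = [0.43, 0.57, 0.32]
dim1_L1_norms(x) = [2.23, 3.44, 1.47]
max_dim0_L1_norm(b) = 0.82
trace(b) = 1.32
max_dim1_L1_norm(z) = 2.94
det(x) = -0.16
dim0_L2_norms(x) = [1.12, 2.1, 1.28]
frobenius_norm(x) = 2.70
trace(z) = -0.12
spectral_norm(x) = 2.62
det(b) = 0.06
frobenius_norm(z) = 2.52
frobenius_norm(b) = 0.84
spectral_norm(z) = 2.35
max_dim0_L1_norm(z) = 2.94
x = b + z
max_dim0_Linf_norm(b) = 0.57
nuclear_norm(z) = 3.39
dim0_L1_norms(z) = [1.85, 2.94, 1.89]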